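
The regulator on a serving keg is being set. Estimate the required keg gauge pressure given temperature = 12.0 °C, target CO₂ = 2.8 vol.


psi = vols/(0.01821 + 0.09011·e^(−0.04·T)) − 14.695
psi = 2.8/(0.01821 + 0.09011·e^(−0.04·12.0)) − 14.695

23.1589 psi


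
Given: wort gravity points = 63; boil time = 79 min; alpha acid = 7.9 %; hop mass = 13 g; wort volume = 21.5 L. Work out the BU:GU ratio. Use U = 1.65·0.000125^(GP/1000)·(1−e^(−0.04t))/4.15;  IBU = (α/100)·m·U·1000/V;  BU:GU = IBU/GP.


U = 1.65·0.000125^(63/1000)·(1−e^(−0.04·79))/4.15 = 0.2161
IBU = (7.9/100)·13·0.2161·1000/21.5 = 10.3239
BU:GU = 10.3239/63

0.1639


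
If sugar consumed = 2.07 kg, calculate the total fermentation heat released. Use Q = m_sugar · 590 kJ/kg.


Q = 2.07 · 590

1221.3000 kJ


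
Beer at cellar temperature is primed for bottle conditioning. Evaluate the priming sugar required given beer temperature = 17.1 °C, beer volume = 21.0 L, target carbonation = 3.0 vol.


residual = 14.695·(0.01821 + 0.09011·e^(−0.04·T));  sugar = (target − residual)·4.0·V
residual = 14.695·(0.01821 + 0.09011·e^(−0.04·17.1)) = 0.9358
sugar = (3.0 − 0.9358)·4.0·21.0

173.3959 g


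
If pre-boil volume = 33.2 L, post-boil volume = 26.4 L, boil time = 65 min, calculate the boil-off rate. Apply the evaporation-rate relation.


rate = (V_pre − V_post) / (t_min/60)
rate = (33.2 − 26.4) / (65/60)

6.2769 L/hr


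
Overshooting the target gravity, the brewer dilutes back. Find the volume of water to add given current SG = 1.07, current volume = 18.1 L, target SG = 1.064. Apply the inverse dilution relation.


V_water = V·((SG_curr − 1)/(SG_target − 1) − 1)
V_water = 18.1·((1.07 − 1)/(1.064 − 1) − 1)

1.6969 L


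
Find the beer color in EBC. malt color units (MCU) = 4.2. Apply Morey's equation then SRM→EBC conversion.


SRM = 1.4922·MCU^0.6859;  EBC = SRM·1.97
SRM = 1.4922·4.2^0.6859 = 3.9931
EBC = 3.9931·1.97

7.8665 EBC


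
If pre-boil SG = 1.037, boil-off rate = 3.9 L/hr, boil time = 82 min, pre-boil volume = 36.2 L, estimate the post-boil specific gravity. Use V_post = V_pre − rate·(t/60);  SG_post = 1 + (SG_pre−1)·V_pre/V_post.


V_post = 36.2 − 3.9·(82/60) = 30.8700
SG_post = 1 + (1.037 − 1)·36.2/30.8700

1.0434


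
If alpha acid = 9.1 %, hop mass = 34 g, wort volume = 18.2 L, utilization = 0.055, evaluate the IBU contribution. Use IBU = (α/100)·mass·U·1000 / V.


IBU = (9.1/100)·34·0.055·1000 / 18.2

9.3500 IBU


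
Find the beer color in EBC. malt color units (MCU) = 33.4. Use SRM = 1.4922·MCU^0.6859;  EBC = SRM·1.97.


SRM = 1.4922·33.4^0.6859 = 16.5564
EBC = 16.5564·1.97

32.6160 EBC


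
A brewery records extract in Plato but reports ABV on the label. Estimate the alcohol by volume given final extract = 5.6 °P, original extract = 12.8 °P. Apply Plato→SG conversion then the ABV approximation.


SG = 259/(259 − P);  ABV = (OG − FG)·131.25
OG = 259/(259 − 12.8) = 1.0520
FG = 259/(259 − 5.6) = 1.0221
ABV = (1.0520 − 1.0221)·131.25

3.9232 % ABV


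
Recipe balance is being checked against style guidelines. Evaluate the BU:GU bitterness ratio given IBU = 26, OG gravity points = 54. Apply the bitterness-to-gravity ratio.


BU:GU = IBU / OG_points
BU:GU = 26 / 54

0.4815


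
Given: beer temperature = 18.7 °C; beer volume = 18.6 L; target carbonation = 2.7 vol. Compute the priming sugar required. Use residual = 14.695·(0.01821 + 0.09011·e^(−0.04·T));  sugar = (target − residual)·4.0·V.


residual = 14.695·(0.01821 + 0.09011·e^(−0.04·18.7)) = 0.8943
sugar = (2.7 − 0.8943)·4.0·18.6

134.3411 g


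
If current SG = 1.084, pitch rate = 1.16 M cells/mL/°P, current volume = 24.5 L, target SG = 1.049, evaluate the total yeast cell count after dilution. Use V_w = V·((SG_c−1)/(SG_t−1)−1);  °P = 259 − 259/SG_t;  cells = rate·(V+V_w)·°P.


V_w = 24.5·((1.084−1)/(1.049−1)−1) = 17.5000
V_final = 24.5 + 17.5000 = 42.0000
°P = 259 − 259/1.049 = 12.0982
cells = 1.16·42.0000·12.0982

589.4238 billion cells


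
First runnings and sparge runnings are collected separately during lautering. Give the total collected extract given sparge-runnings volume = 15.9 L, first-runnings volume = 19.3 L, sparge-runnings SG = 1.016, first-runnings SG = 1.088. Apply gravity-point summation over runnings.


total = Σ (SG_i − 1)·1000·V_i
first = (1.088 − 1)·1000·19.3 = 1698.4000
sparge = (1.016 − 1)·1000·15.9 = 254.4000
total = 1698.4000 + 254.4000

1952.8000 gravity·L


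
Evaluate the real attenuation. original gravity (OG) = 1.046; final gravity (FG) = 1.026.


AA = (OG−FG)/(OG−1)·100;  RA = AA·0.8192
AA = (1.046 − 1.026)/(1.046 − 1)·100 = 43.4783
RA = 43.4783·0.8192

35.6174 %


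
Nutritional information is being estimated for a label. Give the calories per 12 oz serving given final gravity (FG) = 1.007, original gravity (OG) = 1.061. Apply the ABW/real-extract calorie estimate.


ABW = (OG−FG)·131.25·0.79/FG;  °P = 259 − 259/SG (for OG→OE and FG→AE);  RE = 0.1808·OE + 0.8192·AE;  Cal = (6.9·ABW + 4·(RE−0.1))·FG·3.55
ABW = (1.061 − 1.007)·131.25·0.79/1.007 = 5.5602
OE = 259 − 259/1.061 = 14.8907 °P
AE = 259 − 259/1.007 = 1.8004 °P
RE = 0.1808·14.8907 + 0.8192·1.8004 = 4.1671 °P
Cal = (6.9·5.5602 + 4·(4.1671−0.1))·1.007·3.55

195.3079 kcal


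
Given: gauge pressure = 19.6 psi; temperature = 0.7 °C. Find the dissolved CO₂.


vols = (P + 14.695)·(0.01821 + 0.09011·e^(−0.04·T))
vols = (19.6 + 14.695)·(0.01821 + 0.09011·e^(−0.04·0.7))

3.6295 volumes


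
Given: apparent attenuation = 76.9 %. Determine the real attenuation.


RA = AA · 0.8192
RA = 76.9 · 0.8192

62.9965 %


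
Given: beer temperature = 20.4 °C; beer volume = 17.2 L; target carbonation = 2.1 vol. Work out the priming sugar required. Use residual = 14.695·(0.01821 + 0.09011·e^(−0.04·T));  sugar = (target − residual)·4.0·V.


residual = 14.695·(0.01821 + 0.09011·e^(−0.04·20.4)) = 0.8531
sugar = (2.1 − 0.8531)·4.0·17.2

85.7841 g


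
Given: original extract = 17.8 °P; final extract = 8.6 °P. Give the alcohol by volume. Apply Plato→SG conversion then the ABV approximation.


SG = 259/(259 − P);  ABV = (OG − FG)·131.25
OG = 259/(259 − 17.8) = 1.0738
FG = 259/(259 − 8.6) = 1.0343
ABV = (1.0738 − 1.0343)·131.25

5.1782 % ABV


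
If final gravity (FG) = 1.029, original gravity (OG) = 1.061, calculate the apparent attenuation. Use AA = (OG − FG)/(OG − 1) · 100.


AA = (1.061 − 1.029)/(1.061 − 1) · 100

52.4590 %


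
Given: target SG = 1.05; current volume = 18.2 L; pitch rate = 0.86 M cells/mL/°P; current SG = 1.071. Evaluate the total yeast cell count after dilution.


V_w = V·((SG_c−1)/(SG_t−1)−1);  °P = 259 − 259/SG_t;  cells = rate·(V+V_w)·°P
V_w = 18.2·((1.071−1)/(1.05−1)−1) = 7.6440
V_final = 18.2 + 7.6440 = 25.8440
°P = 259 − 259/1.05 = 12.3333
cells = 0.86·25.8440·12.3333

274.1187 billion cells


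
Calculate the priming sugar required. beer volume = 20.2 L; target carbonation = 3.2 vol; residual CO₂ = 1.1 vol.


sugar = (target − residual)·4.0·V
sugar = (3.2 − 1.1)·4.0·20.2

169.6800 g


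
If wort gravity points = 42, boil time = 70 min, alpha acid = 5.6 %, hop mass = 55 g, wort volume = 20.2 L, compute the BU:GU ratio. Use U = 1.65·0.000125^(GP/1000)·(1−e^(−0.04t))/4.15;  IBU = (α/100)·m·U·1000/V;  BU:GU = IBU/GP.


U = 1.65·0.000125^(42/1000)·(1−e^(−0.04·70))/4.15 = 0.2560
IBU = (5.6/100)·55·0.2560·1000/20.2 = 39.0354
BU:GU = 39.0354/42

0.9294


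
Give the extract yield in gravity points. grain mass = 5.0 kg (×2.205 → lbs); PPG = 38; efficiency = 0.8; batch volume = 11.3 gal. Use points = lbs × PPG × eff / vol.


lbs = 5.0 × 2.205 = 11.0250
points = 11.0250 × 38 × 0.8 / 11.3

29.6602 points


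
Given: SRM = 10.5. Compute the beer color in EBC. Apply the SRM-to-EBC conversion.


EBC = SRM · 1.97
EBC = 10.5 · 1.97

20.6850 EBC


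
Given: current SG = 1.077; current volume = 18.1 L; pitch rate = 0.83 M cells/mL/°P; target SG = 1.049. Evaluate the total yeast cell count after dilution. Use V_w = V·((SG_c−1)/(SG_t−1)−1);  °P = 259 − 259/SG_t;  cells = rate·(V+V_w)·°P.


V_w = 18.1·((1.077−1)/(1.049−1)−1) = 10.3429
V_final = 18.1 + 10.3429 = 28.4429
°P = 259 − 259/1.049 = 12.0982
cells = 0.83·28.4429·12.0982

285.6089 billion cells


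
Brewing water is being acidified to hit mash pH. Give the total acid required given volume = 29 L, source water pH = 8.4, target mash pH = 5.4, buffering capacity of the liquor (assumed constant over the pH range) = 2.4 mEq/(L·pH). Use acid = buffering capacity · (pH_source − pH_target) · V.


acid = 2.4 · (8.4 − 5.4) · 29

208.8000 mEq


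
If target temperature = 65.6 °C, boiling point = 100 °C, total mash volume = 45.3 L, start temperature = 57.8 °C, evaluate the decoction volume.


V_dec = V_total·(T_target − T_start)/(T_boil − T_start)
V_dec = 45.3·(65.6 − 57.8)/(100 − 57.8)

8.3730 L


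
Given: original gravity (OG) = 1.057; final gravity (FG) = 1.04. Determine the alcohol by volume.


ABV = (OG − FG) · 131.25
ABV = (1.057 − 1.04) · 131.25

2.2312 % ABV


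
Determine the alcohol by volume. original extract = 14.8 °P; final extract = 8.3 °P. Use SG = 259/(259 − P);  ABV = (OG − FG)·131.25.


OG = 259/(259 − 14.8) = 1.0606
FG = 259/(259 − 8.3) = 1.0331
ABV = (1.0606 − 1.0331)·131.25

3.6092 % ABV


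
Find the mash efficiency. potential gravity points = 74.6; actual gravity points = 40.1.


efficiency = actual / potential × 100
efficiency = 40.1 / 74.6 × 100

53.7534 %


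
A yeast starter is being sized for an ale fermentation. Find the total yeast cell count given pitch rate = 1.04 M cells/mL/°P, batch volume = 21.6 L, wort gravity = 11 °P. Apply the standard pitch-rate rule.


cells (billions) = rate · V_L · °P
cells = 1.04 · 21.6 · 11

247.1040 billion cells


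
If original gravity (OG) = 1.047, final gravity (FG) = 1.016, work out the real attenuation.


AA = (OG−FG)/(OG−1)·100;  RA = AA·0.8192
AA = (1.047 − 1.016)/(1.047 − 1)·100 = 65.9574
RA = 65.9574·0.8192

54.0323 %


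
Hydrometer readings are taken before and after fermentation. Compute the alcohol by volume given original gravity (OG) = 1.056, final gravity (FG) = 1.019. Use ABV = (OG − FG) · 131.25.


ABV = (1.056 − 1.019) · 131.25

4.8563 % ABV


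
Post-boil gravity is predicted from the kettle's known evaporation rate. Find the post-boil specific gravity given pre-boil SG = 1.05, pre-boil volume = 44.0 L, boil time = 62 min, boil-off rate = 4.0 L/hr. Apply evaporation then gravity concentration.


V_post = V_pre − rate·(t/60);  SG_post = 1 + (SG_pre−1)·V_pre/V_post
V_post = 44.0 − 4.0·(62/60) = 39.8667
SG_post = 1 + (1.05 − 1)·44.0/39.8667

1.0552


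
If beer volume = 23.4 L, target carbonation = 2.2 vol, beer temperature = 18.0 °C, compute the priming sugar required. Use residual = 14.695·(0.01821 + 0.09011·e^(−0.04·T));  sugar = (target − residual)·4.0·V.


residual = 14.695·(0.01821 + 0.09011·e^(−0.04·18.0)) = 0.9121
sugar = (2.2 − 0.9121)·4.0·23.4

120.5440 g


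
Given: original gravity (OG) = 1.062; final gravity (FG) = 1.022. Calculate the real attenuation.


AA = (OG−FG)/(OG−1)·100;  RA = AA·0.8192
AA = (1.062 − 1.022)/(1.062 − 1)·100 = 64.5161
RA = 64.5161·0.8192

52.8516 %


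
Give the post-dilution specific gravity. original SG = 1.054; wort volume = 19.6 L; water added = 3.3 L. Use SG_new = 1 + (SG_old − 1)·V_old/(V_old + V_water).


pts = (1.054 − 1)·1000·19.6/(19.6 + 3.3) = 46.2183
SG_new = 1 + 46.2183/1000

1.0462


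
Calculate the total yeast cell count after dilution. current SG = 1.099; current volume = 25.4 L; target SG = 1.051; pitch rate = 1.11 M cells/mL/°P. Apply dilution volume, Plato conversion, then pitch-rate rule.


V_w = V·((SG_c−1)/(SG_t−1)−1);  °P = 259 − 259/SG_t;  cells = rate·(V+V_w)·°P
V_w = 25.4·((1.099−1)/(1.051−1)−1) = 23.9059
V_final = 25.4 + 23.9059 = 49.3059
°P = 259 − 259/1.051 = 12.5680
cells = 1.11·49.3059·12.5680

687.8424 billion cells


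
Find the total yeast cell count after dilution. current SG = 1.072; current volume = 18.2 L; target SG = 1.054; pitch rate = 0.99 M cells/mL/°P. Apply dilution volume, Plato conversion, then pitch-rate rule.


V_w = V·((SG_c−1)/(SG_t−1)−1);  °P = 259 − 259/SG_t;  cells = rate·(V+V_w)·°P
V_w = 18.2·((1.072−1)/(1.054−1)−1) = 6.0667
V_final = 18.2 + 6.0667 = 24.2667
°P = 259 − 259/1.054 = 13.2694
cells = 0.99·24.2667·13.2694

318.7853 billion cells


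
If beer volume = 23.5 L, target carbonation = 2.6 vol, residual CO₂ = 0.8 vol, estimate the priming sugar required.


sugar = (target − residual)·4.0·V
sugar = (2.6 − 0.8)·4.0·23.5

169.2000 g


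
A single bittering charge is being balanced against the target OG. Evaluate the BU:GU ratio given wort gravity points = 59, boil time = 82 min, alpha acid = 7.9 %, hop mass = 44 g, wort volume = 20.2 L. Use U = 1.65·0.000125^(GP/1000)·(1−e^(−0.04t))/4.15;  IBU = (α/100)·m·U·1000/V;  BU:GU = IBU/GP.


U = 1.65·0.000125^(59/1000)·(1−e^(−0.04·82))/4.15 = 0.2252
IBU = (7.9/100)·44·0.2252·1000/20.2 = 38.7458
BU:GU = 38.7458/59

0.6567


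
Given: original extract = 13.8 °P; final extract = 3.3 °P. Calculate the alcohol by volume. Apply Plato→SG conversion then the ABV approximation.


SG = 259/(259 − P);  ABV = (OG − FG)·131.25
OG = 259/(259 − 13.8) = 1.0563
FG = 259/(259 − 3.3) = 1.0129
ABV = (1.0563 − 1.0129)·131.25

5.6929 % ABV


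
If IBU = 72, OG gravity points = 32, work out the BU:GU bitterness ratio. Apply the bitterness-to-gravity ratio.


BU:GU = IBU / OG_points
BU:GU = 72 / 32

2.2500


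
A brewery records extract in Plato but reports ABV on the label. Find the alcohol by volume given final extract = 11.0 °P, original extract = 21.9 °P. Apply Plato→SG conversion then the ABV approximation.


SG = 259/(259 − P);  ABV = (OG − FG)·131.25
OG = 259/(259 − 21.9) = 1.0924
FG = 259/(259 − 11.0) = 1.0444
ABV = (1.0924 − 1.0444)·131.25

6.3015 % ABV


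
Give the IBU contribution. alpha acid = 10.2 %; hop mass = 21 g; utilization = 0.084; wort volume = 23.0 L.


IBU = (α/100)·mass·U·1000 / V
IBU = (10.2/100)·21·0.084·1000 / 23.0

7.8230 IBU


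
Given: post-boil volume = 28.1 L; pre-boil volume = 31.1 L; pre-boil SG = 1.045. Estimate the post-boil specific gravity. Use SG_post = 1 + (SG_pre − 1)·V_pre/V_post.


pts_pre = (1.045 − 1)·1000 = 45.0000
pts_post = 45.0000·31.1/28.1 = 49.8043
SG_post = 1 + 49.8043/1000

1.0498


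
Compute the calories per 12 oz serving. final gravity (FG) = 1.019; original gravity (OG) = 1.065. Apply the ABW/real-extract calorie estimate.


ABW = (OG−FG)·131.25·0.79/FG;  °P = 259 − 259/SG (for OG→OE and FG→AE);  RE = 0.1808·OE + 0.8192·AE;  Cal = (6.9·ABW + 4·(RE−0.1))·FG·3.55
ABW = (1.065 − 1.019)·131.25·0.79/1.019 = 4.6807
OE = 259 − 259/1.065 = 15.8075 °P
AE = 259 − 259/1.019 = 4.8292 °P
RE = 0.1808·15.8075 + 0.8192·4.8292 = 6.8141 °P
Cal = (6.9·4.6807 + 4·(6.8141−0.1))·1.019·3.55

213.9839 kcal


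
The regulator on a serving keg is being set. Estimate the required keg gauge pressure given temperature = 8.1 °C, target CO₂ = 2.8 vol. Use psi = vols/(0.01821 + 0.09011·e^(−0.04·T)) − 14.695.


psi = 2.8/(0.01821 + 0.09011·e^(−0.04·8.1)) − 14.695

18.8854 psi


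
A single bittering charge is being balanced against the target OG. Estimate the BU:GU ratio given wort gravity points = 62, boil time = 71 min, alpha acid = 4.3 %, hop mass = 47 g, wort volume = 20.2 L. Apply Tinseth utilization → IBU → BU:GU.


U = 1.65·0.000125^(GP/1000)·(1−e^(−0.04t))/4.15;  IBU = (α/100)·m·U·1000/V;  BU:GU = IBU/GP
U = 1.65·0.000125^(62/1000)·(1−e^(−0.04·71))/4.15 = 0.2144
IBU = (4.3/100)·47·0.2144·1000/20.2 = 21.4543
BU:GU = 21.4543/62

0.3460


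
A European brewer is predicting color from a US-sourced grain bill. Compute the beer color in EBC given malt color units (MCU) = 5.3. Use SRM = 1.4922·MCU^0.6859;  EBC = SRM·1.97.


SRM = 1.4922·5.3^0.6859 = 4.6839
EBC = 4.6839·1.97

9.2273 EBC


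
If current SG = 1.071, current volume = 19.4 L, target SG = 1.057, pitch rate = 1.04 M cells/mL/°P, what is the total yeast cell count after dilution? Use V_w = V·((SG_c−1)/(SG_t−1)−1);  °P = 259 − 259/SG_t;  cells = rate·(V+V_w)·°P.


V_w = 19.4·((1.071−1)/(1.057−1)−1) = 4.7649
V_final = 19.4 + 4.7649 = 24.1649
°P = 259 − 259/1.057 = 13.9669
cells = 1.04·24.1649·13.9669

351.0090 billion cells


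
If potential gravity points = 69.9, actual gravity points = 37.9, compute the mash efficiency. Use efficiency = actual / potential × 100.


efficiency = 37.9 / 69.9 × 100

54.2203 %


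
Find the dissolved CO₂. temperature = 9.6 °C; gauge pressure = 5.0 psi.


vols = (P + 14.695)·(0.01821 + 0.09011·e^(−0.04·T))
vols = (5.0 + 14.695)·(0.01821 + 0.09011·e^(−0.04·9.6))

1.5675 volumes


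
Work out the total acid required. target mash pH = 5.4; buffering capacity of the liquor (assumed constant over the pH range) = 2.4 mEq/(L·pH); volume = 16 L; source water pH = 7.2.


acid = buffering capacity · (pH_source − pH_target) · V
acid = 2.4 · (7.2 − 5.4) · 16

69.1200 mEq


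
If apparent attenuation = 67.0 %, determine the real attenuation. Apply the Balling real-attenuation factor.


RA = AA · 0.8192
RA = 67.0 · 0.8192

54.8864 %


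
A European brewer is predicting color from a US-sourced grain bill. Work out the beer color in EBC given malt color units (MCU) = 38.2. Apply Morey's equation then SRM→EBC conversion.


SRM = 1.4922·MCU^0.6859;  EBC = SRM·1.97
SRM = 1.4922·38.2^0.6859 = 18.1537
EBC = 18.1537·1.97

35.7627 EBC


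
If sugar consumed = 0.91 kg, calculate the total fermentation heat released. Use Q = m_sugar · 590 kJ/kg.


Q = 0.91 · 590

536.9000 kJ


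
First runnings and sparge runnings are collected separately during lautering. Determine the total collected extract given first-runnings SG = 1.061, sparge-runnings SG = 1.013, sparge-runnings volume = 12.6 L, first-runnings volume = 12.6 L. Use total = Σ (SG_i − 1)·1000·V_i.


first = (1.061 − 1)·1000·12.6 = 768.6000
sparge = (1.013 − 1)·1000·12.6 = 163.8000
total = 768.6000 + 163.8000

932.4000 gravity·L


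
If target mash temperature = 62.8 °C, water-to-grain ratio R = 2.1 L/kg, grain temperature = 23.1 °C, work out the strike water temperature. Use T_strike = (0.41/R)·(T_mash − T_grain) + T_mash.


T_strike = (0.41/2.1)·(62.8 − 23.1) + 62.8

70.5510 °C


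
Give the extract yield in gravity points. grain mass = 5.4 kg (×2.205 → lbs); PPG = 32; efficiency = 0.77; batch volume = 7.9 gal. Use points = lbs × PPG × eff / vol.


lbs = 5.4 × 2.205 = 11.9070
points = 11.9070 × 32 × 0.77 / 7.9

37.1378 points


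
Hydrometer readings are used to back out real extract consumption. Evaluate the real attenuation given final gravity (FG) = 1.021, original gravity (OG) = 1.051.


AA = (OG−FG)/(OG−1)·100;  RA = AA·0.8192
AA = (1.051 − 1.021)/(1.051 − 1)·100 = 58.8235
RA = 58.8235·0.8192

48.1882 %


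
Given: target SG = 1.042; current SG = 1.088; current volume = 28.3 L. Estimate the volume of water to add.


V_water = V·((SG_curr − 1)/(SG_target − 1) − 1)
V_water = 28.3·((1.088 − 1)/(1.042 − 1) − 1)

30.9952 L


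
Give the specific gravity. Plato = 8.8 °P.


SG = 259/(259 − P)
SG = 259/(259 − 8.8)

1.0352


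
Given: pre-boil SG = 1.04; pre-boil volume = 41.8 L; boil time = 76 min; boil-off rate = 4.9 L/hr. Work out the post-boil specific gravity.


V_post = V_pre − rate·(t/60);  SG_post = 1 + (SG_pre−1)·V_pre/V_post
V_post = 41.8 − 4.9·(76/60) = 35.5933
SG_post = 1 + (1.04 − 1)·41.8/35.5933

1.0470


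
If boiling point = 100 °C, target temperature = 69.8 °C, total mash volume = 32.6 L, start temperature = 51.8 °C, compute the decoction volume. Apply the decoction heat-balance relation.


V_dec = V_total·(T_target − T_start)/(T_boil − T_start)
V_dec = 32.6·(69.8 − 51.8)/(100 − 51.8)

12.1743 L


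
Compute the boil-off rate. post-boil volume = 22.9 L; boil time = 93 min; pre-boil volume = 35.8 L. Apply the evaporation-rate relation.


rate = (V_pre − V_post) / (t_min/60)
rate = (35.8 − 22.9) / (93/60)

8.3226 L/hr


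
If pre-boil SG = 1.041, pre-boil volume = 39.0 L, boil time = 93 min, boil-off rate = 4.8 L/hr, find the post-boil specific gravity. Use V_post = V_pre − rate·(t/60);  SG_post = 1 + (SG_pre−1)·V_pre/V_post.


V_post = 39.0 − 4.8·(93/60) = 31.5600
SG_post = 1 + (1.041 − 1)·39.0/31.5600

1.0507


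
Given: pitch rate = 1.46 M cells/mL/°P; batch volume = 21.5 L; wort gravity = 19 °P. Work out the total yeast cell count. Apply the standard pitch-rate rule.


cells (billions) = rate · V_L · °P
cells = 1.46 · 21.5 · 19

596.4100 billion cells


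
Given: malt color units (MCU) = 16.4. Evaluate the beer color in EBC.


SRM = 1.4922·MCU^0.6859;  EBC = SRM·1.97
SRM = 1.4922·16.4^0.6859 = 10.1646
EBC = 10.1646·1.97

20.0242 EBC


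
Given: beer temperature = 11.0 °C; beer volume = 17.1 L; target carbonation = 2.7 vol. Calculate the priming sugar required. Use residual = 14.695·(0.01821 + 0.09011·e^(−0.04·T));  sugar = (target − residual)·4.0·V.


residual = 14.695·(0.01821 + 0.09011·e^(−0.04·11.0)) = 1.1204
sugar = (2.7 − 1.1204)·4.0·17.1

108.0441 g


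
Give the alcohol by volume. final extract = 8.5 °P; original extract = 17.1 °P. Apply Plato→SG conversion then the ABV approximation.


SG = 259/(259 − P);  ABV = (OG − FG)·131.25
OG = 259/(259 − 17.1) = 1.0707
FG = 259/(259 − 8.5) = 1.0339
ABV = (1.0707 − 1.0339)·131.25

4.8245 % ABV


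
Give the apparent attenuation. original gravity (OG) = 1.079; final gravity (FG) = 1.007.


AA = (OG − FG)/(OG − 1) · 100
AA = (1.079 − 1.007)/(1.079 − 1) · 100

91.1392 %


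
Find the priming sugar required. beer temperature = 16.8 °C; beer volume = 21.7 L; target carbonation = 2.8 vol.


residual = 14.695·(0.01821 + 0.09011·e^(−0.04·T));  sugar = (target − residual)·4.0·V
residual = 14.695·(0.01821 + 0.09011·e^(−0.04·16.8)) = 0.9438
sugar = (2.8 − 0.9438)·4.0·21.7

161.1156 g


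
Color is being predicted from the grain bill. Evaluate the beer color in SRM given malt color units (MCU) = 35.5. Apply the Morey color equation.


SRM = 1.4922 · MCU^0.6859
SRM = 1.4922 · 35.5^0.6859

17.2635 SRM


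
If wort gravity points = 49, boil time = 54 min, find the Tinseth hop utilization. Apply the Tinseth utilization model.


U = 1.65·0.000125^(GP/1000) · (1 − e^(−0.04·t))/4.15
bigness = 1.65·0.000125^(49/1000) = 1.0623
boil_factor = (1 − e^(−0.04·54))/4.15 = 0.2132
U = 1.0623 · 0.2132

0.2264


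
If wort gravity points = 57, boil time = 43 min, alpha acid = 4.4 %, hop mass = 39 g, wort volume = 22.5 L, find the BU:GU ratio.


U = 1.65·0.000125^(GP/1000)·(1−e^(−0.04t))/4.15;  IBU = (α/100)·m·U·1000/V;  BU:GU = IBU/GP
U = 1.65·0.000125^(57/1000)·(1−e^(−0.04·43))/4.15 = 0.1956
IBU = (4.4/100)·39·0.1956·1000/22.5 = 14.9143
BU:GU = 14.9143/57

0.2617


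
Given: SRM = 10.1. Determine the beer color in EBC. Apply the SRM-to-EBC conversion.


EBC = SRM · 1.97
EBC = 10.1 · 1.97

19.8970 EBC


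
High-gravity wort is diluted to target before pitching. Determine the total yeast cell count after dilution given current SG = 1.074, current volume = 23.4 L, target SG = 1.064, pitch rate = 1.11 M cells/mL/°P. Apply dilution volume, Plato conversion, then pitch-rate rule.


V_w = V·((SG_c−1)/(SG_t−1)−1);  °P = 259 − 259/SG_t;  cells = rate·(V+V_w)·°P
V_w = 23.4·((1.074−1)/(1.064−1)−1) = 3.6562
V_final = 23.4 + 3.6562 = 27.0562
°P = 259 − 259/1.064 = 15.5789
cells = 1.11·27.0562·15.5789

467.8738 billion cells


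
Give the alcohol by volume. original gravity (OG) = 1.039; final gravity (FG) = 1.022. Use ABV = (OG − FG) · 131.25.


ABV = (1.039 − 1.022) · 131.25

2.2312 % ABV


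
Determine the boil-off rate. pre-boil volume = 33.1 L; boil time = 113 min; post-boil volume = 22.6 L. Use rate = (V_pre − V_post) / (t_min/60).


rate = (33.1 − 22.6) / (113/60)

5.5752 L/hr


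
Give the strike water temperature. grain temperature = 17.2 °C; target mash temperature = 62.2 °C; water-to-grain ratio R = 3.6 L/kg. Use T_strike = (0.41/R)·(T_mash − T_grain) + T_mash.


T_strike = (0.41/3.6)·(62.2 − 17.2) + 62.2

67.3250 °C


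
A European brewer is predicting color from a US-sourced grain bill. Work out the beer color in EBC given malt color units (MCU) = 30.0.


SRM = 1.4922·MCU^0.6859;  EBC = SRM·1.97
SRM = 1.4922·30.0^0.6859 = 15.3810
EBC = 15.3810·1.97

30.3006 EBC


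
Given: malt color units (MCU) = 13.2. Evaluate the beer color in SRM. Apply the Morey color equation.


SRM = 1.4922 · MCU^0.6859
SRM = 1.4922 · 13.2^0.6859

8.7585 SRM


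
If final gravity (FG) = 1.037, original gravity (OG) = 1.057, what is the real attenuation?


AA = (OG−FG)/(OG−1)·100;  RA = AA·0.8192
AA = (1.057 − 1.037)/(1.057 − 1)·100 = 35.0877
RA = 35.0877·0.8192

28.7439 %


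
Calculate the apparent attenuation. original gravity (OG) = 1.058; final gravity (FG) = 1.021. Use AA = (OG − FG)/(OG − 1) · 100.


AA = (1.058 − 1.021)/(1.058 − 1) · 100

63.7931 %


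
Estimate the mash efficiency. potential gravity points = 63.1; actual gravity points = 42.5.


efficiency = actual / potential × 100
efficiency = 42.5 / 63.1 × 100

67.3534 %


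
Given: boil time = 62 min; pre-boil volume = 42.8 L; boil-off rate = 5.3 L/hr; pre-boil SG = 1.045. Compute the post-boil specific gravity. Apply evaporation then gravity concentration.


V_post = V_pre − rate·(t/60);  SG_post = 1 + (SG_pre−1)·V_pre/V_post
V_post = 42.8 − 5.3·(62/60) = 37.3233
SG_post = 1 + (1.045 − 1)·42.8/37.3233

1.0516


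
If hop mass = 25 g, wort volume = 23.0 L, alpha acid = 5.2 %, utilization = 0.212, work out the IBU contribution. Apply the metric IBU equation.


IBU = (α/100)·mass·U·1000 / V
IBU = (5.2/100)·25·0.212·1000 / 23.0

11.9826 IBU


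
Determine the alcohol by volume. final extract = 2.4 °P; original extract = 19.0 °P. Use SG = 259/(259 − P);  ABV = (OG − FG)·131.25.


OG = 259/(259 − 19.0) = 1.0792
FG = 259/(259 − 2.4) = 1.0094
ABV = (1.0792 − 1.0094)·131.25

9.1630 % ABV


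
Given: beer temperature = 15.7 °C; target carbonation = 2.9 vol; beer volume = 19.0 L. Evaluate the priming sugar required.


residual = 14.695·(0.01821 + 0.09011·e^(−0.04·T));  sugar = (target − residual)·4.0·V
residual = 14.695·(0.01821 + 0.09011·e^(−0.04·15.7)) = 0.9742
sugar = (2.9 − 0.9742)·4.0·19.0

146.3571 g


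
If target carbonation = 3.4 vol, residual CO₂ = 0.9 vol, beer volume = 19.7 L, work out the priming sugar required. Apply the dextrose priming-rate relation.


sugar = (target − residual)·4.0·V
sugar = (3.4 − 0.9)·4.0·19.7

197.0000 g


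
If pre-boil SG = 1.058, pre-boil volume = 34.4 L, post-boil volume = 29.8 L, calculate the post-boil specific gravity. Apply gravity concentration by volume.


SG_post = 1 + (SG_pre − 1)·V_pre/V_post
pts_pre = (1.058 − 1)·1000 = 58.0000
pts_post = 58.0000·34.4/29.8 = 66.9530
SG_post = 1 + 66.9530/1000

1.0670


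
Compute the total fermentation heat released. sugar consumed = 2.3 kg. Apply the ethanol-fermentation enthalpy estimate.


Q = m_sugar · 590 kJ/kg
Q = 2.3 · 590

1357.0000 kJ


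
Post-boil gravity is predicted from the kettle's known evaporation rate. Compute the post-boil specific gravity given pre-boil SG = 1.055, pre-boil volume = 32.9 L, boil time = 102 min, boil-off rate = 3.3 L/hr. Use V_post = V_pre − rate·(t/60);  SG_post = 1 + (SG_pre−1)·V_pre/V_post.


V_post = 32.9 − 3.3·(102/60) = 27.2900
SG_post = 1 + (1.055 − 1)·32.9/27.2900

1.0663


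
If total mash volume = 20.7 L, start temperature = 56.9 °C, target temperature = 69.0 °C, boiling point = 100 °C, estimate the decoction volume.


V_dec = V_total·(T_target − T_start)/(T_boil − T_start)
V_dec = 20.7·(69.0 − 56.9)/(100 − 56.9)

5.8114 L


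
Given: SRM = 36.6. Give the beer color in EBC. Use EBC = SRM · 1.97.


EBC = 36.6 · 1.97

72.1020 EBC


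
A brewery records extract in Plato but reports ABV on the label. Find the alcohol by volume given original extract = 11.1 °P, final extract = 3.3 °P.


SG = 259/(259 − P);  ABV = (OG − FG)·131.25
OG = 259/(259 − 11.1) = 1.0448
FG = 259/(259 − 3.3) = 1.0129
ABV = (1.0448 − 1.0129)·131.25

4.1830 % ABV


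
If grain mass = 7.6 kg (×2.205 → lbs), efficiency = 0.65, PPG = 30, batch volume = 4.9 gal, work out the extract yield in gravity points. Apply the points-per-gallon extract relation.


points = lbs × PPG × eff / vol
lbs = 7.6 × 2.205 = 16.7580
points = 16.7580 × 30 × 0.65 / 4.9

66.6900 points


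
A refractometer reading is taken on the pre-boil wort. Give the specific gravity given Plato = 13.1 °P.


SG = 259/(259 − P)
SG = 259/(259 − 13.1)

1.0533


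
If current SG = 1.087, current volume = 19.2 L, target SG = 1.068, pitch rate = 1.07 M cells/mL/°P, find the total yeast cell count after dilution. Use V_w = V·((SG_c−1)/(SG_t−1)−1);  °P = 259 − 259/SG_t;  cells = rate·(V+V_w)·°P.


V_w = 19.2·((1.087−1)/(1.068−1)−1) = 5.3647
V_final = 19.2 + 5.3647 = 24.5647
°P = 259 − 259/1.068 = 16.4906
cells = 1.07·24.5647·16.4906

433.4438 billion cells


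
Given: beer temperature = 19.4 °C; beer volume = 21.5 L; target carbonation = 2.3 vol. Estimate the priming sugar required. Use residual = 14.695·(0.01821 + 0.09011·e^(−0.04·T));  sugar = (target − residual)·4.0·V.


residual = 14.695·(0.01821 + 0.09011·e^(−0.04·19.4)) = 0.8770
sugar = (2.3 − 0.8770)·4.0·21.5

122.3750 g


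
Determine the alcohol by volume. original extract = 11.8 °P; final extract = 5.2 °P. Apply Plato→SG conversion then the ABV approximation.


SG = 259/(259 − P);  ABV = (OG − FG)·131.25
OG = 259/(259 − 11.8) = 1.0477
FG = 259/(259 − 5.2) = 1.0205
ABV = (1.0477 − 1.0205)·131.25

3.5760 % ABV


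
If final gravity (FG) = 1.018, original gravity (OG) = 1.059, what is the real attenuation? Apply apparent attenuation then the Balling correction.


AA = (OG−FG)/(OG−1)·100;  RA = AA·0.8192
AA = (1.059 − 1.018)/(1.059 − 1)·100 = 69.4915
RA = 69.4915·0.8192

56.9275 %


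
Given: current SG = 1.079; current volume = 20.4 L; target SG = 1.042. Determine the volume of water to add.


V_water = V·((SG_curr − 1)/(SG_target − 1) − 1)
V_water = 20.4·((1.079 − 1)/(1.042 − 1) − 1)

17.9714 L


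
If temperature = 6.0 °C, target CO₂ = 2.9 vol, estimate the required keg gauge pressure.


psi = vols/(0.01821 + 0.09011·e^(−0.04·T)) − 14.695
psi = 2.9/(0.01821 + 0.09011·e^(−0.04·6.0)) − 14.695

17.8552 psi


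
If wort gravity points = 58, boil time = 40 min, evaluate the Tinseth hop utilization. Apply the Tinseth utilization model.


U = 1.65·0.000125^(GP/1000) · (1 − e^(−0.04·t))/4.15
bigness = 1.65·0.000125^(58/1000) = 0.9797
boil_factor = (1 − e^(−0.04·40))/4.15 = 0.1923
U = 0.9797 · 0.1923

0.1884


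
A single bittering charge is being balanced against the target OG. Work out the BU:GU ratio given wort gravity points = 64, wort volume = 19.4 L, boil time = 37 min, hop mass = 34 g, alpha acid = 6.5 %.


U = 1.65·0.000125^(GP/1000)·(1−e^(−0.04t))/4.15;  IBU = (α/100)·m·U·1000/V;  BU:GU = IBU/GP
U = 1.65·0.000125^(64/1000)·(1−e^(−0.04·37))/4.15 = 0.1728
IBU = (6.5/100)·34·0.1728·1000/19.4 = 19.6811
BU:GU = 19.6811/64

0.3075


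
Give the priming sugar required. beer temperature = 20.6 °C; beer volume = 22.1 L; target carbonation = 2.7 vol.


residual = 14.695·(0.01821 + 0.09011·e^(−0.04·T));  sugar = (target − residual)·4.0·V
residual = 14.695·(0.01821 + 0.09011·e^(−0.04·20.6)) = 0.8485
sugar = (2.7 − 0.8485)·4.0·22.1

163.6750 g


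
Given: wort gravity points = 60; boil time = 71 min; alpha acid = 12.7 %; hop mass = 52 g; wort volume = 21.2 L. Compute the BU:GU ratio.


U = 1.65·0.000125^(GP/1000)·(1−e^(−0.04t))/4.15;  IBU = (α/100)·m·U·1000/V;  BU:GU = IBU/GP
U = 1.65·0.000125^(60/1000)·(1−e^(−0.04·71))/4.15 = 0.2183
IBU = (12.7/100)·52·0.2183·1000/21.2 = 68.0105
BU:GU = 68.0105/60

1.1335


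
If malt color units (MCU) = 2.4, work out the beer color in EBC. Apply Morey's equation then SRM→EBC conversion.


SRM = 1.4922·MCU^0.6859;  EBC = SRM·1.97
SRM = 1.4922·2.4^0.6859 = 2.7203
EBC = 2.7203·1.97

5.3590 EBC


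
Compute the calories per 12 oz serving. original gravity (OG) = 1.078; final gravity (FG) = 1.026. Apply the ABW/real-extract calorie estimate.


ABW = (OG−FG)·131.25·0.79/FG;  °P = 259 − 259/SG (for OG→OE and FG→AE);  RE = 0.1808·OE + 0.8192·AE;  Cal = (6.9·ABW + 4·(RE−0.1))·FG·3.55
ABW = (1.078 − 1.026)·131.25·0.79/1.026 = 5.2551
OE = 259 − 259/1.078 = 18.7403 °P
AE = 259 − 259/1.026 = 6.5634 °P
RE = 0.1808·18.7403 + 0.8192·6.5634 = 8.7649 °P
Cal = (6.9·5.2551 + 4·(8.7649−0.1))·1.026·3.55

258.3121 kcal


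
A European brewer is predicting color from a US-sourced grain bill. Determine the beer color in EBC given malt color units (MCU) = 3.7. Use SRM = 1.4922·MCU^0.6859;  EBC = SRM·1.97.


SRM = 1.4922·3.7^0.6859 = 3.6606
EBC = 3.6606·1.97

7.2115 EBC


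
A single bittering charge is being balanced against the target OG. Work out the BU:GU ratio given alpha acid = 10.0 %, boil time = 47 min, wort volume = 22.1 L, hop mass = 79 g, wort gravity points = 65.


U = 1.65·0.000125^(GP/1000)·(1−e^(−0.04t))/4.15;  IBU = (α/100)·m·U·1000/V;  BU:GU = IBU/GP
U = 1.65·0.000125^(65/1000)·(1−e^(−0.04·47))/4.15 = 0.1879
IBU = (10.0/100)·79·0.1879·1000/22.1 = 67.1527
BU:GU = 67.1527/65

1.0331


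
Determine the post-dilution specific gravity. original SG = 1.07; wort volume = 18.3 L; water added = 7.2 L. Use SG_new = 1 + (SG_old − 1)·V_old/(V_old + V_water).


pts = (1.07 − 1)·1000·18.3/(18.3 + 7.2) = 50.2353
SG_new = 1 + 50.2353/1000

1.0502


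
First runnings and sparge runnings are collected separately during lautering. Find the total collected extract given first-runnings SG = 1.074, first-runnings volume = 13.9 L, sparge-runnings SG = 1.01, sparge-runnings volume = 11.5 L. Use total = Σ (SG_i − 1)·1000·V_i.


first = (1.074 − 1)·1000·13.9 = 1028.6000
sparge = (1.01 − 1)·1000·11.5 = 115.0000
total = 1028.6000 + 115.0000

1143.6000 gravity·L


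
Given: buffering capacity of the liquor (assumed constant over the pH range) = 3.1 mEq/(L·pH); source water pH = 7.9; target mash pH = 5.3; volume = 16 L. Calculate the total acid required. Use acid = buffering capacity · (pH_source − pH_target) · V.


acid = 3.1 · (7.9 − 5.3) · 16

128.9600 mEq


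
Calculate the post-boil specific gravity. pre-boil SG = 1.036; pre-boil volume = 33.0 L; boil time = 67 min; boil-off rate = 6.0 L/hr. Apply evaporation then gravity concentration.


V_post = V_pre − rate·(t/60);  SG_post = 1 + (SG_pre−1)·V_pre/V_post
V_post = 33.0 − 6.0·(67/60) = 26.3000
SG_post = 1 + (1.036 − 1)·33.0/26.3000

1.0452


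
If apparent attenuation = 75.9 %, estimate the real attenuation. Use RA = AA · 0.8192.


RA = 75.9 · 0.8192

62.1773 %


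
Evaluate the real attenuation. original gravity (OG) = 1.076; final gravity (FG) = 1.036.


AA = (OG−FG)/(OG−1)·100;  RA = AA·0.8192
AA = (1.076 − 1.036)/(1.076 − 1)·100 = 52.6316
RA = 52.6316·0.8192

43.1158 %


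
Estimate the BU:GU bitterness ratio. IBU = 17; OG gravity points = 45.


BU:GU = IBU / OG_points
BU:GU = 17 / 45

0.3778


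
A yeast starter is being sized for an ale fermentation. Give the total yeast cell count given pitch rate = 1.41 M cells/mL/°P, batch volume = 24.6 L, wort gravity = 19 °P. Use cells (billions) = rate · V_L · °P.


cells = 1.41 · 24.6 · 19

659.0340 billion cells


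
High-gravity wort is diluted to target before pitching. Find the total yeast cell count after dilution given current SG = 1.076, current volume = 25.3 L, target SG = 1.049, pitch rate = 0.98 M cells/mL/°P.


V_w = V·((SG_c−1)/(SG_t−1)−1);  °P = 259 − 259/SG_t;  cells = rate·(V+V_w)·°P
V_w = 25.3·((1.076−1)/(1.049−1)−1) = 13.9408
V_final = 25.3 + 13.9408 = 39.2408
°P = 259 − 259/1.049 = 12.0982
cells = 0.98·39.2408·12.0982

465.2479 billion cells


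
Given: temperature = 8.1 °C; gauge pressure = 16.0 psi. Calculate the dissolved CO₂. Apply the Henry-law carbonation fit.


vols = (P + 14.695)·(0.01821 + 0.09011·e^(−0.04·T))
vols = (16.0 + 14.695)·(0.01821 + 0.09011·e^(−0.04·8.1))

2.5594 volumes


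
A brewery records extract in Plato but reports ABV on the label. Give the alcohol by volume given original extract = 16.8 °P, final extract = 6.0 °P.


SG = 259/(259 − P);  ABV = (OG − FG)·131.25
OG = 259/(259 − 16.8) = 1.0694
FG = 259/(259 − 6.0) = 1.0237
ABV = (1.0694 − 1.0237)·131.25

5.9914 % ABV


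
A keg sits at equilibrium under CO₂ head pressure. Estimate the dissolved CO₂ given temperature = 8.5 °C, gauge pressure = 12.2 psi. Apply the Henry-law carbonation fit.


vols = (P + 14.695)·(0.01821 + 0.09011·e^(−0.04·T))
vols = (12.2 + 14.695)·(0.01821 + 0.09011·e^(−0.04·8.5))

2.2147 volumes


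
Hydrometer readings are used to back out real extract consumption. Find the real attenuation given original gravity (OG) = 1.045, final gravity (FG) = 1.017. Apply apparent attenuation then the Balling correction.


AA = (OG−FG)/(OG−1)·100;  RA = AA·0.8192
AA = (1.045 − 1.017)/(1.045 − 1)·100 = 62.2222
RA = 62.2222·0.8192

50.9724 %


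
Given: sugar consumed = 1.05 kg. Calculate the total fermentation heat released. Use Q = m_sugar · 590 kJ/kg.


Q = 1.05 · 590

619.5000 kJ


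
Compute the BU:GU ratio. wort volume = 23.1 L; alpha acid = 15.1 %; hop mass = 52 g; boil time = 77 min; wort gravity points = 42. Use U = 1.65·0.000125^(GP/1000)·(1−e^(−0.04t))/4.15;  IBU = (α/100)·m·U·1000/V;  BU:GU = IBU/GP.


U = 1.65·0.000125^(42/1000)·(1−e^(−0.04·77))/4.15 = 0.2601
IBU = (15.1/100)·52·0.2601·1000/23.1 = 88.3978
BU:GU = 88.3978/42

2.1047


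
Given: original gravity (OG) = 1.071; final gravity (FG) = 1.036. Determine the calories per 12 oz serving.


ABW = (OG−FG)·131.25·0.79/FG;  °P = 259 − 259/SG (for OG→OE and FG→AE);  RE = 0.1808·OE + 0.8192·AE;  Cal = (6.9·ABW + 4·(RE−0.1))·FG·3.55
ABW = (1.071 − 1.036)·131.25·0.79/1.036 = 3.5030
OE = 259 − 259/1.071 = 17.1699 °P
AE = 259 − 259/1.036 = 9.0000 °P
RE = 0.1808·17.1699 + 0.8192·9.0000 = 10.4771 °P
Cal = (6.9·3.5030 + 4·(10.4771−0.1))·1.036·3.55

241.5538 kcal


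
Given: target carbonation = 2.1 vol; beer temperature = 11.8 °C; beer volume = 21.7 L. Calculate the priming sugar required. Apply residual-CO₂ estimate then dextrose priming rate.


residual = 14.695·(0.01821 + 0.09011·e^(−0.04·T));  sugar = (target − residual)·4.0·V
residual = 14.695·(0.01821 + 0.09011·e^(−0.04·11.8)) = 1.0935
sugar = (2.1 − 1.0935)·4.0·21.7

87.3599 g
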